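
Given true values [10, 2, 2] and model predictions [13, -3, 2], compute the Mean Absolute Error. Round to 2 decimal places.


Absolute errors: [3, 5, 0]
Sum of absolute errors = 8
MAE = 8 / 3 = 2.67

2.67


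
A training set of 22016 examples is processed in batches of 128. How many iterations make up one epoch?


Iterations per epoch = dataset_size / batch_size
= 22016 / 128
= 172

172


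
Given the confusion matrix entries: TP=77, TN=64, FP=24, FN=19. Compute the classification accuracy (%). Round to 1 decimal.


Accuracy = (TP + TN) / (TP + TN + FP + FN) * 100
= (77 + 64) / (77 + 64 + 24 + 19)
= 141 / 184
= 0.7663
= 76.6%

76.6


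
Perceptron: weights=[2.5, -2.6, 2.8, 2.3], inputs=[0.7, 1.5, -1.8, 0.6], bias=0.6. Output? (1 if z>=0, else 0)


z = w . x + b
= 2.5*0.7 + -2.6*1.5 + 2.8*-1.8 + 2.3*0.6 + 0.6
= 1.75 + -3.9 + -5.04 + 1.38 + 0.6
= -5.81 + 0.6
= -5.21
Since z = -5.21 < 0, output = 0

0


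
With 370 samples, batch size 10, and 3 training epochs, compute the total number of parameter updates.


Iterations per epoch = 370 / 10 = 37
Total updates = iterations_per_epoch * epochs
= 37 * 3
= 111

111


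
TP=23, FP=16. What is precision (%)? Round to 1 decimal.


Precision = TP / (TP + FP) * 100
= 23 / (23 + 16)
= 23 / 39
= 0.5897
= 59.0%

59.0


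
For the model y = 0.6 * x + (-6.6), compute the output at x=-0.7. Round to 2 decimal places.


y = 0.6 * -0.7 + (-6.6)
= -0.42 + (-6.6)
= -7.02

-7.02


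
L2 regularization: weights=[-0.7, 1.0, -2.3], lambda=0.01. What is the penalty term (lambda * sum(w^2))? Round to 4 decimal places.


Squaring each weight:
(-0.7)^2 = 0.49
1.0^2 = 1.0
(-2.3)^2 = 5.29
Sum of squares = 6.78
Penalty = 0.01 * 6.78 = 0.0678

0.0678


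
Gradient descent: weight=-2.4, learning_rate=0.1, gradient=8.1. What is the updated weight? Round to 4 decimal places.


w_new = w_old - lr * gradient
= -2.4 - 0.1 * 8.1
= -2.4 - (0.81)
= -3.2100

-3.2100


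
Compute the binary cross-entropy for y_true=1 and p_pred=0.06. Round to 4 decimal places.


For y=1: Loss = -log(p)
= -log(0.06)
= -(-2.8134)
= 2.8134

2.8134


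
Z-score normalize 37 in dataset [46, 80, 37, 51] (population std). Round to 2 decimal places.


Mean = (46 + 80 + 37 + 51) / 4 = 53.5
Variance = sum((x_i - mean)^2) / n = 259.25
Std = sqrt(259.25) = 16.1012
Z = (x - mean) / std
= (37 - 53.5) / 16.1012
= -16.5 / 16.1012
= -1.02

-1.02


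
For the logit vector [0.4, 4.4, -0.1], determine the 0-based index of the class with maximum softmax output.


Softmax is a monotonic transformation, so it preserves the argmax.
We need to find the index of the maximum logit.
Index 0: 0.4
Index 1: 4.4
Index 2: -0.1
Maximum logit = 4.4 at index 1

1


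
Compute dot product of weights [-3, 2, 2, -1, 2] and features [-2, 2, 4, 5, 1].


Element-wise products:
-3 * -2 = 6
2 * 2 = 4
2 * 4 = 8
-1 * 5 = -5
2 * 1 = 2
Sum = 6 + 4 + 8 + -5 + 2
= 15

15


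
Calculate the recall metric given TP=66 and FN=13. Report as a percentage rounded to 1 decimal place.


Recall = TP / (TP + FN) * 100
= 66 / (66 + 13)
= 66 / 79
= 0.8354
= 83.5%

83.5


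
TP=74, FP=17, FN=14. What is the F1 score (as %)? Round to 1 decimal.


Precision = TP / (TP + FP) = 74 / 91 = 0.8132
Recall = TP / (TP + FN) = 74 / 88 = 0.8409
F1 = 2 * P * R / (P + R)
= 2 * 0.8132 * 0.8409 / (0.8132 + 0.8409)
= 1.3676 / 1.6541
= 0.8268
As percentage: 82.7%

82.7


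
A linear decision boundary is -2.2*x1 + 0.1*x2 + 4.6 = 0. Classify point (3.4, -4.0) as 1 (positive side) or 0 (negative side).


Compute -2.2 * 3.4 + 0.1 * -4.0 + 4.6
= -7.48 + -0.4 + 4.6
= -3.28
Since -3.28 < 0, the point is on the negative side.

0


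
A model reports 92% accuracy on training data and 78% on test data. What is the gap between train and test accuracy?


Gap = train_accuracy - test_accuracy
= 92 - 78
= 14%
This gap suggests the model is overfitting.

14


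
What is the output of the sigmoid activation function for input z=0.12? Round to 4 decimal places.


sigmoid(z) = 1 / (1 + exp(-z))
exp(-(0.12)) = exp(-0.12) = 0.8869
1 + 0.8869 = 1.8869
1 / 1.8869 = 0.5300

0.5300


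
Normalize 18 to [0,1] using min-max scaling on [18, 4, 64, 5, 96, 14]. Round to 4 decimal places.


Min = 4, Max = 96
Range = 96 - 4 = 92
Scaled = (x - min) / (max - min)
= (18 - 4) / 92
= 14 / 92
= 0.1522

0.1522


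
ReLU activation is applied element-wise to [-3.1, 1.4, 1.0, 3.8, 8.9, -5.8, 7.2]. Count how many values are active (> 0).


ReLU(x) = max(0, x) for each element:
ReLU(-3.1) = 0
ReLU(1.4) = 1.4
ReLU(1.0) = 1.0
ReLU(3.8) = 3.8
ReLU(8.9) = 8.9
ReLU(-5.8) = 0
ReLU(7.2) = 7.2
Active neurons (>0): 5

5


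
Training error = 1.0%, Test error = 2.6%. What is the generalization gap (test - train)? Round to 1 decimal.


Generalization gap = test_error - train_error
= 2.6 - 1.0
= 1.6%
A small gap suggests good generalization.

1.6


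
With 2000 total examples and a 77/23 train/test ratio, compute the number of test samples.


Train samples = 2000 * 77% = 1540
Test samples = 2000 - 1540
= 460

460


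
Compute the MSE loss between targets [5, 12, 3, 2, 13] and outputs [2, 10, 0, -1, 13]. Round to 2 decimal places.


Differences: [3, 2, 3, 3, 0]
Squared errors: [9, 4, 9, 9, 0]
Sum of squared errors = 31
MSE = 31 / 5 = 6.20

6.20


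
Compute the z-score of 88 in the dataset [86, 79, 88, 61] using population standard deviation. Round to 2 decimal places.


Mean = (86 + 79 + 88 + 61) / 4 = 78.5
Variance = sum((x_i - mean)^2) / n = 113.25
Std = sqrt(113.25) = 10.6419
Z = (x - mean) / std
= (88 - 78.5) / 10.6419
= 9.5 / 10.6419
= 0.89

0.89


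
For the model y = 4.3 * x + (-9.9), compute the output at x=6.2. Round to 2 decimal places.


y = 4.3 * 6.2 + (-9.9)
= 26.66 + (-9.9)
= 16.76

16.76


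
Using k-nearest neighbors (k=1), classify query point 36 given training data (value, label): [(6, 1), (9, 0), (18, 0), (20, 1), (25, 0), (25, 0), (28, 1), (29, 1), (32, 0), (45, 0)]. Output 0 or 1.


Distances from query 36:
Point 32 (class 0): distance = 4
K=1 nearest neighbors: classes = [0]
Votes for class 1: 0 / 1
Majority vote => class 0

0


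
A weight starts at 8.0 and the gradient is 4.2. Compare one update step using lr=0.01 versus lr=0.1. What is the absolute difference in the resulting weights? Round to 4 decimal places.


With lr=0.01: w_new = 8.0 - 0.01 * 4.2 = 7.958
With lr=0.1: w_new = 8.0 - 0.1 * 4.2 = 7.58
Absolute difference = |7.958 - 7.58|
= 0.3780

0.3780


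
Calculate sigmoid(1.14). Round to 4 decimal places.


sigmoid(z) = 1 / (1 + exp(-z))
exp(-(1.14)) = exp(-1.14) = 0.3198
1 + 0.3198 = 1.3198
1 / 1.3198 = 0.7577

0.7577


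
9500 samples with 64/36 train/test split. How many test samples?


Train samples = 9500 * 64% = 6080
Test samples = 9500 - 6080
= 3420

3420


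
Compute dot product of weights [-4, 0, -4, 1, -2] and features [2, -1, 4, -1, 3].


Element-wise products:
-4 * 2 = -8
0 * -1 = 0
-4 * 4 = -16
1 * -1 = -1
-2 * 3 = -6
Sum = -8 + 0 + -16 + -1 + -6
= -31

-31


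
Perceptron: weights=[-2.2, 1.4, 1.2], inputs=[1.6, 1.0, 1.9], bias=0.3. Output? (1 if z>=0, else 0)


z = w . x + b
= -2.2*1.6 + 1.4*1.0 + 1.2*1.9 + 0.3
= -3.52 + 1.4 + 2.28 + 0.3
= 0.16 + 0.3
= 0.46
Since z = 0.46 >= 0, output = 1

1


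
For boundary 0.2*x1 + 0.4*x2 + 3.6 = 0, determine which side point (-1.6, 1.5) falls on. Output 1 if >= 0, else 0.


Compute 0.2 * -1.6 + 0.4 * 1.5 + 3.6
= -0.32 + 0.6 + 3.6
= 3.88
Since 3.88 >= 0, the point is on the positive side.

1


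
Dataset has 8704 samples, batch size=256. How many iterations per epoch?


Iterations per epoch = dataset_size / batch_size
= 8704 / 256
= 34

34


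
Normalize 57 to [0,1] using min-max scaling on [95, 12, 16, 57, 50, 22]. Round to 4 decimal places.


Min = 12, Max = 95
Range = 95 - 12 = 83
Scaled = (x - min) / (max - min)
= (57 - 12) / 83
= 45 / 83
= 0.5422

0.5422


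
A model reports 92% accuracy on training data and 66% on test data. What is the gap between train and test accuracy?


Gap = train_accuracy - test_accuracy
= 92 - 66
= 26%
This large gap strongly indicates overfitting.

26


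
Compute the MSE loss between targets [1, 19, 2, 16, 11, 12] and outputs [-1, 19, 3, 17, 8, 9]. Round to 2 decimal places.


Differences: [2, 0, -1, -1, 3, 3]
Squared errors: [4, 0, 1, 1, 9, 9]
Sum of squared errors = 24
MSE = 24 / 6 = 4.00

4.00


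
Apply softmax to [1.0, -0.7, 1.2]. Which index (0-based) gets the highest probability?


Softmax is a monotonic transformation, so it preserves the argmax.
We need to find the index of the maximum logit.
Index 0: 1.0
Index 1: -0.7
Index 2: 1.2
Maximum logit = 1.2 at index 2

2


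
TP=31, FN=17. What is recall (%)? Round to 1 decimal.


Recall = TP / (TP + FN) * 100
= 31 / (31 + 17)
= 31 / 48
= 0.6458
= 64.6%

64.6


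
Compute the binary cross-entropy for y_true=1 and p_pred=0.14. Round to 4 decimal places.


For y=1: Loss = -log(p)
= -log(0.14)
= -(-1.9661)
= 1.9661

1.9661


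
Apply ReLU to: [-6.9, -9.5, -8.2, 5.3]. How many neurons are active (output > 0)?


ReLU(x) = max(0, x) for each element:
ReLU(-6.9) = 0
ReLU(-9.5) = 0
ReLU(-8.2) = 0
ReLU(5.3) = 5.3
Active neurons (>0): 1

1


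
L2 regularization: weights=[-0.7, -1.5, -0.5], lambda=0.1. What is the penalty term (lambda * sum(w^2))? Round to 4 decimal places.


Squaring each weight:
(-0.7)^2 = 0.49
(-1.5)^2 = 2.25
(-0.5)^2 = 0.25
Sum of squares = 2.99
Penalty = 0.1 * 2.99 = 0.2990

0.2990


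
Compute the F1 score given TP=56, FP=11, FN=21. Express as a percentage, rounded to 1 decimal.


Precision = TP / (TP + FP) = 56 / 67 = 0.8358
Recall = TP / (TP + FN) = 56 / 77 = 0.7273
F1 = 2 * P * R / (P + R)
= 2 * 0.8358 * 0.7273 / (0.8358 + 0.7273)
= 1.2157 / 1.5631
= 0.7778
As percentage: 77.8%

77.8


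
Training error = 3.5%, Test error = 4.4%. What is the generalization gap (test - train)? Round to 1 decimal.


Generalization gap = test_error - train_error
= 4.4 - 3.5
= 0.9%
A small gap suggests good generalization.

0.9


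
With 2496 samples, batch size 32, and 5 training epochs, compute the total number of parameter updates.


Iterations per epoch = 2496 / 32 = 78
Total updates = iterations_per_epoch * epochs
= 78 * 5
= 390

390


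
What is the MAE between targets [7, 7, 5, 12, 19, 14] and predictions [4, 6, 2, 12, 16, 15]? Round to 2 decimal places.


Absolute errors: [3, 1, 3, 0, 3, 1]
Sum of absolute errors = 11
MAE = 11 / 6 = 1.83

1.83


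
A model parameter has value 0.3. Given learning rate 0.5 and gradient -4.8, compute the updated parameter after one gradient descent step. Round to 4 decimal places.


w_new = w_old - lr * gradient
= 0.3 - 0.5 * -4.8
= 0.3 - (-2.4)
= 2.7000

2.7000


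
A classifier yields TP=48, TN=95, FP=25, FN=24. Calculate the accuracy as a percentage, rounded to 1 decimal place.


Accuracy = (TP + TN) / (TP + TN + FP + FN) * 100
= (48 + 95) / (48 + 95 + 25 + 24)
= 143 / 192
= 0.7448
= 74.5%

74.5


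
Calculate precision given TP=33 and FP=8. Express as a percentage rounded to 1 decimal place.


Precision = TP / (TP + FP) * 100
= 33 / (33 + 8)
= 33 / 41
= 0.8049
= 80.5%

80.5


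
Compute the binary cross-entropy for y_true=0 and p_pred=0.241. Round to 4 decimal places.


For y=0: Loss = -log(1-p)
= -log(1 - 0.241)
= -log(0.759)
= -(-0.2758)
= 0.2758

0.2758


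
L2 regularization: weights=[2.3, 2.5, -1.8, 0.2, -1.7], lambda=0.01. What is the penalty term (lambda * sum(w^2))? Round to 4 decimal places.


Squaring each weight:
2.3^2 = 5.29
2.5^2 = 6.25
(-1.8)^2 = 3.24
0.2^2 = 0.04
(-1.7)^2 = 2.89
Sum of squares = 17.71
Penalty = 0.01 * 17.71 = 0.1771

0.1771


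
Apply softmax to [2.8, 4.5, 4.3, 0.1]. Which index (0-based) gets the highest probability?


Softmax is a monotonic transformation, so it preserves the argmax.
We need to find the index of the maximum logit.
Index 0: 2.8
Index 1: 4.5
Index 2: 4.3
Index 3: 0.1
Maximum logit = 4.5 at index 1

1


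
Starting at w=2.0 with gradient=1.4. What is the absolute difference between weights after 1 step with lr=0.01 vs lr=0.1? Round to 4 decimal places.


With lr=0.01: w_new = 2.0 - 0.01 * 1.4 = 1.986
With lr=0.1: w_new = 2.0 - 0.1 * 1.4 = 1.86
Absolute difference = |1.986 - 1.86|
= 0.1260

0.1260


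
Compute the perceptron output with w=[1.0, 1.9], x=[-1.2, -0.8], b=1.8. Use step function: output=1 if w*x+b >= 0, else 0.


z = w . x + b
= 1.0*-1.2 + 1.9*-0.8 + 1.8
= -1.2 + -1.52 + 1.8
= -2.72 + 1.8
= -0.92
Since z = -0.92 < 0, output = 0

0


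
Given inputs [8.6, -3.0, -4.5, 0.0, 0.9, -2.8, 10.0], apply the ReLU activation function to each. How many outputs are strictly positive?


ReLU(x) = max(0, x) for each element:
ReLU(8.6) = 8.6
ReLU(-3.0) = 0
ReLU(-4.5) = 0
ReLU(0.0) = 0
ReLU(0.9) = 0.9
ReLU(-2.8) = 0
ReLU(10.0) = 10.0
Active neurons (>0): 3

3


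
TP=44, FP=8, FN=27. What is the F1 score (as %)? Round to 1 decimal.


Precision = TP / (TP + FP) = 44 / 52 = 0.8462
Recall = TP / (TP + FN) = 44 / 71 = 0.6197
F1 = 2 * P * R / (P + R)
= 2 * 0.8462 * 0.6197 / (0.8462 + 0.6197)
= 1.0488 / 1.4659
= 0.7154
As percentage: 71.5%

71.5


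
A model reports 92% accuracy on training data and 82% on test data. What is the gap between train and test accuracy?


Gap = train_accuracy - test_accuracy
= 92 - 82
= 10%
This moderate gap may indicate mild overfitting.

10


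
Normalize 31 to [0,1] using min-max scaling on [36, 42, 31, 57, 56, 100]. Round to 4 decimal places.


Min = 31, Max = 100
Range = 100 - 31 = 69
Scaled = (x - min) / (max - min)
= (31 - 31) / 69
= 0 / 69
= 0.0000

0.0000


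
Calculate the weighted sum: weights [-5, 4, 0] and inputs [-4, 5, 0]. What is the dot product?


Element-wise products:
-5 * -4 = 20
4 * 5 = 20
0 * 0 = 0
Sum = 20 + 20 + 0
= 40

40


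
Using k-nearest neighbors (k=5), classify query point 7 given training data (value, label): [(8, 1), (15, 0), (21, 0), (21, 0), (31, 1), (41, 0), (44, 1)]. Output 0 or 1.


Distances from query 7:
Point 8 (class 1): distance = 1
Point 15 (class 0): distance = 8
Point 21 (class 0): distance = 14
Point 21 (class 0): distance = 14
Point 31 (class 1): distance = 24
K=5 nearest neighbors: classes = [1, 0, 0, 0, 1]
Votes for class 1: 2 / 5
Majority vote => class 0

0


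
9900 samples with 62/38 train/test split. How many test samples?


Train samples = 9900 * 62% = 6138
Test samples = 9900 - 6138
= 3762

3762


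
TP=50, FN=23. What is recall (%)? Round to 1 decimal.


Recall = TP / (TP + FN) * 100
= 50 / (50 + 23)
= 50 / 73
= 0.6849
= 68.5%

68.5


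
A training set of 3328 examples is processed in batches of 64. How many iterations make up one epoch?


Iterations per epoch = dataset_size / batch_size
= 3328 / 64
= 52

52


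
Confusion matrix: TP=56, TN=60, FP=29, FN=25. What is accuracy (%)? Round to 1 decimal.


Accuracy = (TP + TN) / (TP + TN + FP + FN) * 100
= (56 + 60) / (56 + 60 + 29 + 25)
= 116 / 170
= 0.6824
= 68.2%

68.2


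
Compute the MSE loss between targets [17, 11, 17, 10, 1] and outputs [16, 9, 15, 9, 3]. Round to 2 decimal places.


Differences: [1, 2, 2, 1, -2]
Squared errors: [1, 4, 4, 1, 4]
Sum of squared errors = 14
MSE = 14 / 5 = 2.80

2.80


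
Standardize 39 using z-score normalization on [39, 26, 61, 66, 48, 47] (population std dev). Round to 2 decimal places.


Mean = (39 + 26 + 61 + 66 + 48 + 47) / 6 = 47.8333
Variance = sum((x_i - mean)^2) / n = 176.4722
Std = sqrt(176.4722) = 13.2843
Z = (x - mean) / std
= (39 - 47.8333) / 13.2843
= -8.8333 / 13.2843
= -0.66

-0.66


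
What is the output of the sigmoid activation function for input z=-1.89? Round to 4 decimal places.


sigmoid(z) = 1 / (1 + exp(-z))
exp(-(-1.89)) = exp(1.89) = 6.6194
1 + 6.6194 = 7.6194
1 / 7.6194 = 0.1312

0.1312


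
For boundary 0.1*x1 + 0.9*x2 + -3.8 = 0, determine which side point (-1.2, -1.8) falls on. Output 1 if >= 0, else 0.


Compute 0.1 * -1.2 + 0.9 * -1.8 + -3.8
= -0.12 + -1.62 + -3.8
= -5.54
Since -5.54 < 0, the point is on the negative side.

0


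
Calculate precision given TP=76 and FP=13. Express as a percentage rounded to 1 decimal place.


Precision = TP / (TP + FP) * 100
= 76 / (76 + 13)
= 76 / 89
= 0.8539
= 85.4%

85.4


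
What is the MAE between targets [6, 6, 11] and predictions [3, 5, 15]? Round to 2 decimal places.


Absolute errors: [3, 1, 4]
Sum of absolute errors = 8
MAE = 8 / 3 = 2.67

2.67


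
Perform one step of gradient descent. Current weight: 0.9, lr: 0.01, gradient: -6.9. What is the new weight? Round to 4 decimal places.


w_new = w_old - lr * gradient
= 0.9 - 0.01 * -6.9
= 0.9 - (-0.069)
= 0.9690

0.9690


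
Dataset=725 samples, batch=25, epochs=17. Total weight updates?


Iterations per epoch = 725 / 25 = 29
Total updates = iterations_per_epoch * epochs
= 29 * 17
= 493

493


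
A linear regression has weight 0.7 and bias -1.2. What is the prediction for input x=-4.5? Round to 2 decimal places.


y = 0.7 * -4.5 + (-1.2)
= -3.15 + (-1.2)
= -4.35

-4.35


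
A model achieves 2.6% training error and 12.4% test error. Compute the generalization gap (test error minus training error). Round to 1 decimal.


Generalization gap = test_error - train_error
= 12.4 - 2.6
= 9.8%
A moderate gap.

9.8


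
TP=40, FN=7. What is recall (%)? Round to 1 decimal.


Recall = TP / (TP + FN) * 100
= 40 / (40 + 7)
= 40 / 47
= 0.8511
= 85.1%

85.1


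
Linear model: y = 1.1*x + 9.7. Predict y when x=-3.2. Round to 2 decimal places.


y = 1.1 * -3.2 + (9.7)
= -3.52 + (9.7)
= 6.18

6.18


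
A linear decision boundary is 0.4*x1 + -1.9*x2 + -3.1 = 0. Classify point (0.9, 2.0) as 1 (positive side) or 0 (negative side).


Compute 0.4 * 0.9 + -1.9 * 2.0 + -3.1
= 0.36 + -3.8 + -3.1
= -6.54
Since -6.54 < 0, the point is on the negative side.

0


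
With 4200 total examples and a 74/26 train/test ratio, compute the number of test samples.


Train samples = 4200 * 74% = 3108
Test samples = 4200 - 3108
= 1092

1092


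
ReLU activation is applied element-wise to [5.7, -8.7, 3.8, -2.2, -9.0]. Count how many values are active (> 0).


ReLU(x) = max(0, x) for each element:
ReLU(5.7) = 5.7
ReLU(-8.7) = 0
ReLU(3.8) = 3.8
ReLU(-2.2) = 0
ReLU(-9.0) = 0
Active neurons (>0): 2

2


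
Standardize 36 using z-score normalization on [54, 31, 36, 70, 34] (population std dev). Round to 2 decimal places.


Mean = (54 + 31 + 36 + 70 + 34) / 5 = 45.0
Variance = sum((x_i - mean)^2) / n = 220.8
Std = sqrt(220.8) = 14.8593
Z = (x - mean) / std
= (36 - 45.0) / 14.8593
= -9.0 / 14.8593
= -0.61

-0.61


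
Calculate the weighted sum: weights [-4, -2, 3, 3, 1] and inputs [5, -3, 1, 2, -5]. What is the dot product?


Element-wise products:
-4 * 5 = -20
-2 * -3 = 6
3 * 1 = 3
3 * 2 = 6
1 * -5 = -5
Sum = -20 + 6 + 3 + 6 + -5
= -10

-10


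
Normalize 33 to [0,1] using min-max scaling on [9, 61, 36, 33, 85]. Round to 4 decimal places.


Min = 9, Max = 85
Range = 85 - 9 = 76
Scaled = (x - min) / (max - min)
= (33 - 9) / 76
= 24 / 76
= 0.3158

0.3158


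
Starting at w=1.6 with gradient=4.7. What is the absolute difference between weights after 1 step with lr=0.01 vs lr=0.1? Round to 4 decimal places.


With lr=0.01: w_new = 1.6 - 0.01 * 4.7 = 1.553
With lr=0.1: w_new = 1.6 - 0.1 * 4.7 = 1.13
Absolute difference = |1.553 - 1.13|
= 0.4230

0.4230


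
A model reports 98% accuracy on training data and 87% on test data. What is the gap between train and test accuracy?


Gap = train_accuracy - test_accuracy
= 98 - 87
= 11%
This gap suggests the model is overfitting.

11


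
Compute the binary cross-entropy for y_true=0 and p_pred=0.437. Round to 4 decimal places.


For y=0: Loss = -log(1-p)
= -log(1 - 0.437)
= -log(0.563)
= -(-0.5745)
= 0.5745

0.5745


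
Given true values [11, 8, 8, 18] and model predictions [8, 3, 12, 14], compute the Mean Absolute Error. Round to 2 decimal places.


Absolute errors: [3, 5, 4, 4]
Sum of absolute errors = 16
MAE = 16 / 4 = 4.00

4.00


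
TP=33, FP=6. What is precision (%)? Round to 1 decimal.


Precision = TP / (TP + FP) * 100
= 33 / (33 + 6)
= 33 / 39
= 0.8462
= 84.6%

84.6


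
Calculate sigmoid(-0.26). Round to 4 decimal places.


sigmoid(z) = 1 / (1 + exp(-z))
exp(-(-0.26)) = exp(0.26) = 1.2969
1 + 1.2969 = 2.2969
1 / 2.2969 = 0.4354

0.4354


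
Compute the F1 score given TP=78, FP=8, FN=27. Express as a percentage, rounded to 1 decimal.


Precision = TP / (TP + FP) = 78 / 86 = 0.907
Recall = TP / (TP + FN) = 78 / 105 = 0.7429
F1 = 2 * P * R / (P + R)
= 2 * 0.907 * 0.7429 / (0.907 + 0.7429)
= 1.3475 / 1.6498
= 0.8168
As percentage: 81.7%

81.7


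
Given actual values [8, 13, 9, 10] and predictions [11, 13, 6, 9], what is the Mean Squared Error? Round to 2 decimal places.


Differences: [-3, 0, 3, 1]
Squared errors: [9, 0, 9, 1]
Sum of squared errors = 19
MSE = 19 / 4 = 4.75

4.75


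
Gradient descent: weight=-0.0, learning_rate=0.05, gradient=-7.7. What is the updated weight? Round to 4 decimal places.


w_new = w_old - lr * gradient
= -0.0 - 0.05 * -7.7
= -0.0 - (-0.385)
= 0.3850

0.3850


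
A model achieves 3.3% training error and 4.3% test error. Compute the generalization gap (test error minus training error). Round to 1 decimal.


Generalization gap = test_error - train_error
= 4.3 - 3.3
= 1.0%
A small gap suggests good generalization.

1.0


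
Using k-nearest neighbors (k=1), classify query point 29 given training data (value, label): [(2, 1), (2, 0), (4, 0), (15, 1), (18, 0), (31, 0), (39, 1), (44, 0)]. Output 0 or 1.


Distances from query 29:
Point 31 (class 0): distance = 2
K=1 nearest neighbors: classes = [0]
Votes for class 1: 0 / 1
Majority vote => class 0

0


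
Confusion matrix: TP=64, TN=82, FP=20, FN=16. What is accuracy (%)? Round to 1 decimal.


Accuracy = (TP + TN) / (TP + TN + FP + FN) * 100
= (64 + 82) / (64 + 82 + 20 + 16)
= 146 / 182
= 0.8022
= 80.2%

80.2


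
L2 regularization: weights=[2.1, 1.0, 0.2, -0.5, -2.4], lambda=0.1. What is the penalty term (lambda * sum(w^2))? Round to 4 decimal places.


Squaring each weight:
2.1^2 = 4.41
1.0^2 = 1.0
0.2^2 = 0.04
(-0.5)^2 = 0.25
(-2.4)^2 = 5.76
Sum of squares = 11.46
Penalty = 0.1 * 11.46 = 1.1460

1.1460


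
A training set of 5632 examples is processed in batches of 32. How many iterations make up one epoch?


Iterations per epoch = dataset_size / batch_size
= 5632 / 32
= 176

176


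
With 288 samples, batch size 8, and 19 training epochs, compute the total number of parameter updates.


Iterations per epoch = 288 / 8 = 36
Total updates = iterations_per_epoch * epochs
= 36 * 19
= 684

684


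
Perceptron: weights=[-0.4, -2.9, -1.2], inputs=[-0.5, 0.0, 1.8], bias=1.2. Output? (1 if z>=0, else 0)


z = w . x + b
= -0.4*-0.5 + -2.9*0.0 + -1.2*1.8 + 1.2
= 0.2 + -0.0 + -2.16 + 1.2
= -1.96 + 1.2
= -0.76
Since z = -0.76 < 0, output = 0

0


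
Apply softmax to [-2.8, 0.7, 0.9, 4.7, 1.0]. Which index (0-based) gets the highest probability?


Softmax is a monotonic transformation, so it preserves the argmax.
We need to find the index of the maximum logit.
Index 0: -2.8
Index 1: 0.7
Index 2: 0.9
Index 3: 4.7
Index 4: 1.0
Maximum logit = 4.7 at index 3

3


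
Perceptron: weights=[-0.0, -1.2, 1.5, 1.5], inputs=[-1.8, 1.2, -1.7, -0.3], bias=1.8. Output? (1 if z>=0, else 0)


z = w . x + b
= -0.0*-1.8 + -1.2*1.2 + 1.5*-1.7 + 1.5*-0.3 + 1.8
= 0.0 + -1.44 + -2.55 + -0.45 + 1.8
= -4.44 + 1.8
= -2.64
Since z = -2.64 < 0, output = 0

0


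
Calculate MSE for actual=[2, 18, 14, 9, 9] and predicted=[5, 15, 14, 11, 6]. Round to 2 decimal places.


Differences: [-3, 3, 0, -2, 3]
Squared errors: [9, 9, 0, 4, 9]
Sum of squared errors = 31
MSE = 31 / 5 = 6.20

6.20


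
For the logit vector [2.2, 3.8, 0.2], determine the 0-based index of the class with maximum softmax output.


Softmax is a monotonic transformation, so it preserves the argmax.
We need to find the index of the maximum logit.
Index 0: 2.2
Index 1: 3.8
Index 2: 0.2
Maximum logit = 3.8 at index 1

1


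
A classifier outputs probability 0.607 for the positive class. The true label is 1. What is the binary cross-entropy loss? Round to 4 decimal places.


For y=1: Loss = -log(p)
= -log(0.607)
= -(-0.4992)
= 0.4992

0.4992


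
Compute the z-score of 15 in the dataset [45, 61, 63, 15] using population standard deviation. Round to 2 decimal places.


Mean = (45 + 61 + 63 + 15) / 4 = 46.0
Variance = sum((x_i - mean)^2) / n = 369.0
Std = sqrt(369.0) = 19.2094
Z = (x - mean) / std
= (15 - 46.0) / 19.2094
= -31.0 / 19.2094
= -1.61

-1.61


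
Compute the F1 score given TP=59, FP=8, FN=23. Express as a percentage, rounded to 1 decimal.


Precision = TP / (TP + FP) = 59 / 67 = 0.8806
Recall = TP / (TP + FN) = 59 / 82 = 0.7195
F1 = 2 * P * R / (P + R)
= 2 * 0.8806 * 0.7195 / (0.8806 + 0.7195)
= 1.2672 / 1.6001
= 0.7919
As percentage: 79.2%

79.2


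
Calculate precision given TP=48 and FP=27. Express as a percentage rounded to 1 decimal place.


Precision = TP / (TP + FP) * 100
= 48 / (48 + 27)
= 48 / 75
= 0.64
= 64.0%

64.0


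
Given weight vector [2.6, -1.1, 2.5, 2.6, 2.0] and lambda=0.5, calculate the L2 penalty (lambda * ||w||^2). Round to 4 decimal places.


Squaring each weight:
2.6^2 = 6.76
(-1.1)^2 = 1.21
2.5^2 = 6.25
2.6^2 = 6.76
2.0^2 = 4.0
Sum of squares = 24.98
Penalty = 0.5 * 24.98 = 12.4900

12.4900


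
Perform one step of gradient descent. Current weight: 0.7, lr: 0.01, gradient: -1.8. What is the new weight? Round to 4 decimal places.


w_new = w_old - lr * gradient
= 0.7 - 0.01 * -1.8
= 0.7 - (-0.018)
= 0.7180

0.7180


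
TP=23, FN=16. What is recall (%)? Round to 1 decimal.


Recall = TP / (TP + FN) * 100
= 23 / (23 + 16)
= 23 / 39
= 0.5897
= 59.0%

59.0


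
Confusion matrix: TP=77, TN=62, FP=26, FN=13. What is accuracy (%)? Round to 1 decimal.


Accuracy = (TP + TN) / (TP + TN + FP + FN) * 100
= (77 + 62) / (77 + 62 + 26 + 13)
= 139 / 178
= 0.7809
= 78.1%

78.1


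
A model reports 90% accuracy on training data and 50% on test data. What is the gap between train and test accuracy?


Gap = train_accuracy - test_accuracy
= 90 - 50
= 40%
This large gap strongly indicates overfitting.

40


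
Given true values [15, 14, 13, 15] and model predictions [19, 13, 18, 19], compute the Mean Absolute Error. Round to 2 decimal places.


Absolute errors: [4, 1, 5, 4]
Sum of absolute errors = 14
MAE = 14 / 4 = 3.50

3.50


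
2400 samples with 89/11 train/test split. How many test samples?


Train samples = 2400 * 89% = 2136
Test samples = 2400 - 2136
= 264

264


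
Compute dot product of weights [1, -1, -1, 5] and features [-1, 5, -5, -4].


Element-wise products:
1 * -1 = -1
-1 * 5 = -5
-1 * -5 = 5
5 * -4 = -20
Sum = -1 + -5 + 5 + -20
= -21

-21


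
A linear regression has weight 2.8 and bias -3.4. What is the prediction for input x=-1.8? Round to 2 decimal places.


y = 2.8 * -1.8 + (-3.4)
= -5.04 + (-3.4)
= -8.44

-8.44


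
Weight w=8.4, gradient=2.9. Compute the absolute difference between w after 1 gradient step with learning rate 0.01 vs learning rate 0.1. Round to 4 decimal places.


With lr=0.01: w_new = 8.4 - 0.01 * 2.9 = 8.371
With lr=0.1: w_new = 8.4 - 0.1 * 2.9 = 8.11
Absolute difference = |8.371 - 8.11|
= 0.2610

0.2610


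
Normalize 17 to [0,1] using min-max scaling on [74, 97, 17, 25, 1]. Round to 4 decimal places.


Min = 1, Max = 97
Range = 97 - 1 = 96
Scaled = (x - min) / (max - min)
= (17 - 1) / 96
= 16 / 96
= 0.1667

0.1667


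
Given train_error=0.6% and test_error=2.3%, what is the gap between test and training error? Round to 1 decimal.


Generalization gap = test_error - train_error
= 2.3 - 0.6
= 1.7%
A small gap suggests good generalization.

1.7


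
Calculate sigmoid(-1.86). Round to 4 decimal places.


sigmoid(z) = 1 / (1 + exp(-z))
exp(-(-1.86)) = exp(1.86) = 6.4237
1 + 6.4237 = 7.4237
1 / 7.4237 = 0.1347

0.1347


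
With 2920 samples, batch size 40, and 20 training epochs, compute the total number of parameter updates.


Iterations per epoch = 2920 / 40 = 73
Total updates = iterations_per_epoch * epochs
= 73 * 20
= 1460

1460


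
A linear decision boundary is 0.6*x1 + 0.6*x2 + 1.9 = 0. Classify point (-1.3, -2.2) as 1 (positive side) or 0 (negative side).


Compute 0.6 * -1.3 + 0.6 * -2.2 + 1.9
= -0.78 + -1.32 + 1.9
= -0.2
Since -0.2 < 0, the point is on the negative side.

0


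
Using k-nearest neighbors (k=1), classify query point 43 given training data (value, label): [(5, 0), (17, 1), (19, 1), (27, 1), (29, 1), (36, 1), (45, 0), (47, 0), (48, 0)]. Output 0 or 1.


Distances from query 43:
Point 45 (class 0): distance = 2
K=1 nearest neighbors: classes = [0]
Votes for class 1: 0 / 1
Majority vote => class 0

0


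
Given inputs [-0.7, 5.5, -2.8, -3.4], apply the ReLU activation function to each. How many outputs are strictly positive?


ReLU(x) = max(0, x) for each element:
ReLU(-0.7) = 0
ReLU(5.5) = 5.5
ReLU(-2.8) = 0
ReLU(-3.4) = 0
Active neurons (>0): 1

1


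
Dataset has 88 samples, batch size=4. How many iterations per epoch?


Iterations per epoch = dataset_size / batch_size
= 88 / 4
= 22

22


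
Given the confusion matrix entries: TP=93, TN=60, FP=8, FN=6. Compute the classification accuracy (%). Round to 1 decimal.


Accuracy = (TP + TN) / (TP + TN + FP + FN) * 100
= (93 + 60) / (93 + 60 + 8 + 6)
= 153 / 167
= 0.9162
= 91.6%

91.6


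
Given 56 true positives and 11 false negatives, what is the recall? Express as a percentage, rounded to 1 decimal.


Recall = TP / (TP + FN) * 100
= 56 / (56 + 11)
= 56 / 67
= 0.8358
= 83.6%

83.6


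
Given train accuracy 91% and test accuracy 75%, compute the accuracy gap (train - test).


Gap = train_accuracy - test_accuracy
= 91 - 75
= 16%
This gap suggests the model is overfitting.

16


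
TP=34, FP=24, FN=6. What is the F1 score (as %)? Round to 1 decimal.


Precision = TP / (TP + FP) = 34 / 58 = 0.5862
Recall = TP / (TP + FN) = 34 / 40 = 0.85
F1 = 2 * P * R / (P + R)
= 2 * 0.5862 * 0.85 / (0.5862 + 0.85)
= 0.9966 / 1.4362
= 0.6939
As percentage: 69.4%

69.4


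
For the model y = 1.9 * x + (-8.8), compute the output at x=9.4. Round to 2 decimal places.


y = 1.9 * 9.4 + (-8.8)
= 17.86 + (-8.8)
= 9.06

9.06


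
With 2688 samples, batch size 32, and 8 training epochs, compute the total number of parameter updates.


Iterations per epoch = 2688 / 32 = 84
Total updates = iterations_per_epoch * epochs
= 84 * 8
= 672

672


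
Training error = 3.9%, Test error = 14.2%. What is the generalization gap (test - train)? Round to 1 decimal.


Generalization gap = test_error - train_error
= 14.2 - 3.9
= 10.3%
A large gap suggests overfitting.

10.3


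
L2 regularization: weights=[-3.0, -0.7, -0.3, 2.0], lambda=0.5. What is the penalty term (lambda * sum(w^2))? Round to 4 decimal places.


Squaring each weight:
(-3.0)^2 = 9.0
(-0.7)^2 = 0.49
(-0.3)^2 = 0.09
2.0^2 = 4.0
Sum of squares = 13.58
Penalty = 0.5 * 13.58 = 6.7900

6.7900


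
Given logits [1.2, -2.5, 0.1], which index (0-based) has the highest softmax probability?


Softmax is a monotonic transformation, so it preserves the argmax.
We need to find the index of the maximum logit.
Index 0: 1.2
Index 1: -2.5
Index 2: 0.1
Maximum logit = 1.2 at index 0

0


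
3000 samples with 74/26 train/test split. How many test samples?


Train samples = 3000 * 74% = 2220
Test samples = 3000 - 2220
= 780

780


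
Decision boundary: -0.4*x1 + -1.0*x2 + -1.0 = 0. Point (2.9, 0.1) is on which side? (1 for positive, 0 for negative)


Compute -0.4 * 2.9 + -1.0 * 0.1 + -1.0
= -1.16 + -0.1 + -1.0
= -2.26
Since -2.26 < 0, the point is on the negative side.

0


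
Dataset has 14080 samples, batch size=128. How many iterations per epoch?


Iterations per epoch = dataset_size / batch_size
= 14080 / 128
= 110

110


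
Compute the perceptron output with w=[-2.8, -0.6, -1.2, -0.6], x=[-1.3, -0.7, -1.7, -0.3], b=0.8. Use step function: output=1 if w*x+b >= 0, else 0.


z = w . x + b
= -2.8*-1.3 + -0.6*-0.7 + -1.2*-1.7 + -0.6*-0.3 + 0.8
= 3.64 + 0.42 + 2.04 + 0.18 + 0.8
= 6.28 + 0.8
= 7.08
Since z = 7.08 >= 0, output = 1

1


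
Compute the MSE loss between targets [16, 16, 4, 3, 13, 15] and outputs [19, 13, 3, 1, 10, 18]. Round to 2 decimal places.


Differences: [-3, 3, 1, 2, 3, -3]
Squared errors: [9, 9, 1, 4, 9, 9]
Sum of squared errors = 41
MSE = 41 / 6 = 6.83

6.83


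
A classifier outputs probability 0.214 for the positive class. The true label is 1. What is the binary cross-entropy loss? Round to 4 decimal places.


For y=1: Loss = -log(p)
= -log(0.214)
= -(-1.5418)
= 1.5418

1.5418


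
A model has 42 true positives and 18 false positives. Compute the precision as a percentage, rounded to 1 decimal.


Precision = TP / (TP + FP) * 100
= 42 / (42 + 18)
= 42 / 60
= 0.7
= 70.0%

70.0


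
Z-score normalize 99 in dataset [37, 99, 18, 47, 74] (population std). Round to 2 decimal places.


Mean = (37 + 99 + 18 + 47 + 74) / 5 = 55.0
Variance = sum((x_i - mean)^2) / n = 810.8
Std = sqrt(810.8) = 28.4746
Z = (x - mean) / std
= (99 - 55.0) / 28.4746
= 44.0 / 28.4746
= 1.55

1.55


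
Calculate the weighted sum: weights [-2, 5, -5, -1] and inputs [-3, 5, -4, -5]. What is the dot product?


Element-wise products:
-2 * -3 = 6
5 * 5 = 25
-5 * -4 = 20
-1 * -5 = 5
Sum = 6 + 25 + 20 + 5
= 56

56


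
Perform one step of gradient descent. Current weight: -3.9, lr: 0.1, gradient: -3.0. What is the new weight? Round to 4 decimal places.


w_new = w_old - lr * gradient
= -3.9 - 0.1 * -3.0
= -3.9 - (-0.3)
= -3.6000

-3.6000


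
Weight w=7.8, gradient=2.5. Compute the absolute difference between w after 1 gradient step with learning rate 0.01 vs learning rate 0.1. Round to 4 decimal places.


With lr=0.01: w_new = 7.8 - 0.01 * 2.5 = 7.775
With lr=0.1: w_new = 7.8 - 0.1 * 2.5 = 7.55
Absolute difference = |7.775 - 7.55|
= 0.2250

0.2250


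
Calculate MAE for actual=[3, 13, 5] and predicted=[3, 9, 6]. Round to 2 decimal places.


Absolute errors: [0, 4, 1]
Sum of absolute errors = 5
MAE = 5 / 3 = 1.67

1.67


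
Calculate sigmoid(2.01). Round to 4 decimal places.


sigmoid(z) = 1 / (1 + exp(-z))
exp(-(2.01)) = exp(-2.01) = 0.134
1 + 0.134 = 1.134
1 / 1.134 = 0.8818

0.8818


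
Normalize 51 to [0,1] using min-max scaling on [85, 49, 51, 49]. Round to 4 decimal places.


Min = 49, Max = 85
Range = 85 - 49 = 36
Scaled = (x - min) / (max - min)
= (51 - 49) / 36
= 2 / 36
= 0.0556

0.0556


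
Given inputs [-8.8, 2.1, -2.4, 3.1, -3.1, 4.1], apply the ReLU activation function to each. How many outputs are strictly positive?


ReLU(x) = max(0, x) for each element:
ReLU(-8.8) = 0
ReLU(2.1) = 2.1
ReLU(-2.4) = 0
ReLU(3.1) = 3.1
ReLU(-3.1) = 0
ReLU(4.1) = 4.1
Active neurons (>0): 3

3


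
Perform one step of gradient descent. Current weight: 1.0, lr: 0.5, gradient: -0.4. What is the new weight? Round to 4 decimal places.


w_new = w_old - lr * gradient
= 1.0 - 0.5 * -0.4
= 1.0 - (-0.2)
= 1.2000

1.2000


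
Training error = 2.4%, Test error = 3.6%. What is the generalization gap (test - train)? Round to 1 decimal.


Generalization gap = test_error - train_error
= 3.6 - 2.4
= 1.2%
A small gap suggests good generalization.

1.2


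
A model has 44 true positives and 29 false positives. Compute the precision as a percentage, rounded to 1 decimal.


Precision = TP / (TP + FP) * 100
= 44 / (44 + 29)
= 44 / 73
= 0.6027
= 60.3%

60.3


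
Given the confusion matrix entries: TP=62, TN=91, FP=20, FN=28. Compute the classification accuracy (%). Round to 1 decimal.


Accuracy = (TP + TN) / (TP + TN + FP + FN) * 100
= (62 + 91) / (62 + 91 + 20 + 28)
= 153 / 201
= 0.7612
= 76.1%

76.1


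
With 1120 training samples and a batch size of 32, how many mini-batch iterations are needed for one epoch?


Iterations per epoch = dataset_size / batch_size
= 1120 / 32
= 35

35


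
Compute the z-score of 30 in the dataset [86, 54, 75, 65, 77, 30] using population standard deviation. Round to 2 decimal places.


Mean = (86 + 54 + 75 + 65 + 77 + 30) / 6 = 64.5
Variance = sum((x_i - mean)^2) / n = 338.25
Std = sqrt(338.25) = 18.3916
Z = (x - mean) / std
= (30 - 64.5) / 18.3916
= -34.5 / 18.3916
= -1.88

-1.88


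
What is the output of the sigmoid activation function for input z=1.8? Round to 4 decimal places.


sigmoid(z) = 1 / (1 + exp(-z))
exp(-(1.8)) = exp(-1.8) = 0.1653
1 + 0.1653 = 1.1653
1 / 1.1653 = 0.8581

0.8581


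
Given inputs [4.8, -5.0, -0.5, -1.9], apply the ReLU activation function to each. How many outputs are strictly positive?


ReLU(x) = max(0, x) for each element:
ReLU(4.8) = 4.8
ReLU(-5.0) = 0
ReLU(-0.5) = 0
ReLU(-1.9) = 0
Active neurons (>0): 1

1


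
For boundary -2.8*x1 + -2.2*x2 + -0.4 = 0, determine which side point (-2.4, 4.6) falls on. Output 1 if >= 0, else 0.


Compute -2.8 * -2.4 + -2.2 * 4.6 + -0.4
= 6.72 + -10.12 + -0.4
= -3.8
Since -3.8 < 0, the point is on the negative side.

0


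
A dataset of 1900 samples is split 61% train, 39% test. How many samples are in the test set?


Train samples = 1900 * 61% = 1159
Test samples = 1900 - 1159
= 741

741


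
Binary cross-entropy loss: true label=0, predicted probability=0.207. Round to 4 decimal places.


For y=0: Loss = -log(1-p)
= -log(1 - 0.207)
= -log(0.793)
= -(-0.2319)
= 0.2319

0.2319


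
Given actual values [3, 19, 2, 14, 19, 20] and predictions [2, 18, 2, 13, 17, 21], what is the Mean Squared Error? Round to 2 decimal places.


Differences: [1, 1, 0, 1, 2, -1]
Squared errors: [1, 1, 0, 1, 4, 1]
Sum of squared errors = 8
MSE = 8 / 6 = 1.33

1.33


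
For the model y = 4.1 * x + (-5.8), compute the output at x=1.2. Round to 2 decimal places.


y = 4.1 * 1.2 + (-5.8)
= 4.92 + (-5.8)
= -0.88

-0.88


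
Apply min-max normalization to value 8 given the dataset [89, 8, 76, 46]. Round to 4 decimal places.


Min = 8, Max = 89
Range = 89 - 8 = 81
Scaled = (x - min) / (max - min)
= (8 - 8) / 81
= 0 / 81
= 0.0000

0.0000


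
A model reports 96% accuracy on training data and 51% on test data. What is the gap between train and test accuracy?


Gap = train_accuracy - test_accuracy
= 96 - 51
= 45%
This large gap strongly indicates overfitting.

45


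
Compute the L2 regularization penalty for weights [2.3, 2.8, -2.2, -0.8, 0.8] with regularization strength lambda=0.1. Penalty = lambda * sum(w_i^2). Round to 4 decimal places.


Squaring each weight:
2.3^2 = 5.29
2.8^2 = 7.84
(-2.2)^2 = 4.84
(-0.8)^2 = 0.64
0.8^2 = 0.64
Sum of squares = 19.25
Penalty = 0.1 * 19.25 = 1.9250

1.9250


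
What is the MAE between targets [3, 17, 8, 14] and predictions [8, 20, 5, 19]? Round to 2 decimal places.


Absolute errors: [5, 3, 3, 5]
Sum of absolute errors = 16
MAE = 16 / 4 = 4.00

4.00


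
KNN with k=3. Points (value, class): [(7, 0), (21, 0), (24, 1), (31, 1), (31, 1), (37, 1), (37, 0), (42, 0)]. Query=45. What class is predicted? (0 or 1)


Distances from query 45:
Point 42 (class 0): distance = 3
Point 37 (class 0): distance = 8
Point 37 (class 1): distance = 8
K=3 nearest neighbors: classes = [0, 0, 1]
Votes for class 1: 1 / 3
Majority vote => class 0

0


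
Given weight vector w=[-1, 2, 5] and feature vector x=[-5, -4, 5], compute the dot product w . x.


Element-wise products:
-1 * -5 = 5
2 * -4 = -8
5 * 5 = 25
Sum = 5 + -8 + 25
= 22

22


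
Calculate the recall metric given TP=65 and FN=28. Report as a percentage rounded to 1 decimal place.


Recall = TP / (TP + FN) * 100
= 65 / (65 + 28)
= 65 / 93
= 0.6989
= 69.9%

69.9
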